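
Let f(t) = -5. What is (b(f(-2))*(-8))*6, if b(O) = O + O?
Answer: 480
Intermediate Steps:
b(O) = 2*O
(b(f(-2))*(-8))*6 = ((2*(-5))*(-8))*6 = -10*(-8)*6 = 80*6 = 480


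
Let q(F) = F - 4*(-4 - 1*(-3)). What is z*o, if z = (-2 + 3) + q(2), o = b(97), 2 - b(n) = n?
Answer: -665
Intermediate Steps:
b(n) = 2 - n
o = -95 (o = 2 - 1*97 = 2 - 97 = -95)
q(F) = 4 + F (q(F) = F - 4*(-4 + 3) = F - 4*(-1) = F + 4 = 4 + F)
z = 7 (z = (-2 + 3) + (4 + 2) = 1 + 6 = 7)
z*o = 7*(-95) = -665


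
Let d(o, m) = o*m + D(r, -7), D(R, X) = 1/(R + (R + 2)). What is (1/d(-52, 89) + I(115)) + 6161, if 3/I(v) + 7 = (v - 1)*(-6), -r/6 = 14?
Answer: 3270626404046/530860059 ≈ 6161.0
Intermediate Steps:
r = -84 (r = -6*14 = -84)
D(R, X) = 1/(2 + 2*R) (D(R, X) = 1/(R + (2 + R)) = 1/(2 + 2*R))
I(v) = 3/(-1 - 6*v) (I(v) = 3/(-7 + (v - 1)*(-6)) = 3/(-7 + (-1 + v)*(-6)) = 3/(-7 + (6 - 6*v)) = 3/(-1 - 6*v))
d(o, m) = -1/166 + m*o (d(o, m) = o*m + 1/(2*(1 - 84)) = m*o + (½)/(-83) = m*o + (½)*(-1/83) = m*o - 1/166 = -1/166 + m*o)
(1/d(-52, 89) + I(115)) + 6161 = (1/(-1/166 + 89*(-52)) - 3/(1 + 6*115)) + 6161 = (1/(-1/166 - 4628) - 3/(1 + 690)) + 6161 = (1/(-768249/166) - 3/691) + 6161 = (-166/768249 - 3*1/691) + 6161 = (-166/768249 - 3/691) + 6161 = -2419453/530860059 + 6161 = 3270626404046/530860059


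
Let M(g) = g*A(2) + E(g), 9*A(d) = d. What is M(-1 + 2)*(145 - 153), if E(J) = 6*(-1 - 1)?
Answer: 848/9 ≈ 94.222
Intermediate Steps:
E(J) = -12 (E(J) = 6*(-2) = -12)
A(d) = d/9
M(g) = -12 + 2*g/9 (M(g) = g*((1/9)*2) - 12 = g*(2/9) - 12 = 2*g/9 - 12 = -12 + 2*g/9)
M(-1 + 2)*(145 - 153) = (-12 + 2*(-1 + 2)/9)*(145 - 153) = (-12 + (2/9)*1)*(-8) = (-12 + 2/9)*(-8) = -106/9*(-8) = 848/9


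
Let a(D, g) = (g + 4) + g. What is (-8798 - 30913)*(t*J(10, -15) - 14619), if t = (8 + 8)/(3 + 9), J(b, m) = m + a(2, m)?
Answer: 582705977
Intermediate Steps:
a(D, g) = 4 + 2*g (a(D, g) = (4 + g) + g = 4 + 2*g)
J(b, m) = 4 + 3*m (J(b, m) = m + (4 + 2*m) = 4 + 3*m)
t = 4/3 (t = 16/12 = 16*(1/12) = 4/3 ≈ 1.3333)
(-8798 - 30913)*(t*J(10, -15) - 14619) = (-8798 - 30913)*(4*(4 + 3*(-15))/3 - 14619) = -39711*(4*(4 - 45)/3 - 14619) = -39711*((4/3)*(-41) - 14619) = -39711*(-164/3 - 14619) = -39711*(-44021/3) = 582705977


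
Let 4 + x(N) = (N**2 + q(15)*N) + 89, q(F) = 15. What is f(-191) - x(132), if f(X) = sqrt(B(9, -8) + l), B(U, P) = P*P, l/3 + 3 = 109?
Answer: -19489 + sqrt(382) ≈ -19469.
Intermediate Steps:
l = 318 (l = -9 + 3*109 = -9 + 327 = 318)
B(U, P) = P**2
f(X) = sqrt(382) (f(X) = sqrt((-8)**2 + 318) = sqrt(64 + 318) = sqrt(382))
x(N) = 85 + N**2 + 15*N (x(N) = -4 + ((N**2 + 15*N) + 89) = -4 + (89 + N**2 + 15*N) = 85 + N**2 + 15*N)
f(-191) - x(132) = sqrt(382) - (85 + 132**2 + 15*132) = sqrt(382) - (85 + 17424 + 1980) = sqrt(382) - 1*19489 = sqrt(382) - 19489 = -19489 + sqrt(382)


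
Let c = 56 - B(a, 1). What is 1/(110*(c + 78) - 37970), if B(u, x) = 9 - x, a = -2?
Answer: -1/24110 ≈ -4.1477e-5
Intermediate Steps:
c = 48 (c = 56 - (9 - 1*1) = 56 - (9 - 1) = 56 - 1*8 = 56 - 8 = 48)
1/(110*(c + 78) - 37970) = 1/(110*(48 + 78) - 37970) = 1/(110*126 - 37970) = 1/(13860 - 37970) = 1/(-24110) = -1/24110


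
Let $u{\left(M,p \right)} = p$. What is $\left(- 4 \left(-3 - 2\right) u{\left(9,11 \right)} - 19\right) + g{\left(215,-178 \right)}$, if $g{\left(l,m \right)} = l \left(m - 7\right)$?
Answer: $-39574$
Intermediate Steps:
$g{\left(l,m \right)} = l \left(-7 + m\right)$
$\left(- 4 \left(-3 - 2\right) u{\left(9,11 \right)} - 19\right) + g{\left(215,-178 \right)} = \left(- 4 \left(-3 - 2\right) 11 - 19\right) + 215 \left(-7 - 178\right) = \left(\left(-4\right) \left(-5\right) 11 - 19\right) + 215 \left(-185\right) = \left(20 \cdot 11 - 19\right) - 39775 = \left(220 - 19\right) - 39775 = 201 - 39775 = -39574$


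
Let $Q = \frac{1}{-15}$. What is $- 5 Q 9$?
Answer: $3$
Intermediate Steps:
$Q = - \frac{1}{15} \approx -0.066667$
$- 5 Q 9 = \left(-5\right) \left(- \frac{1}{15}\right) 9 = \frac{1}{3} \cdot 9 = 3$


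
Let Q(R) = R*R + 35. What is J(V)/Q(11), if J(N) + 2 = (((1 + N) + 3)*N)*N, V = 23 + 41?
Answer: 46421/26 ≈ 1785.4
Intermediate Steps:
Q(R) = 35 + R² (Q(R) = R² + 35 = 35 + R²)
V = 64
J(N) = -2 + N²*(4 + N) (J(N) = -2 + (((1 + N) + 3)*N)*N = -2 + ((4 + N)*N)*N = -2 + (N*(4 + N))*N = -2 + N²*(4 + N))
J(V)/Q(11) = (-2 + 64³ + 4*64²)/(35 + 11²) = (-2 + 262144 + 4*4096)/(35 + 121) = (-2 + 262144 + 16384)/156 = 278526*(1/156) = 46421/26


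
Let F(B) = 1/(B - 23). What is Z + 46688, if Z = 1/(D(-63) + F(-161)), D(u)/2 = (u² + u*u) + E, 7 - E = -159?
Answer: 139236268632/2982271 ≈ 46688.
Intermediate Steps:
F(B) = 1/(-23 + B)
E = 166 (E = 7 - 1*(-159) = 7 + 159 = 166)
D(u) = 332 + 4*u² (D(u) = 2*((u² + u*u) + 166) = 2*((u² + u²) + 166) = 2*(2*u² + 166) = 2*(166 + 2*u²) = 332 + 4*u²)
Z = 184/2982271 (Z = 1/((332 + 4*(-63)²) + 1/(-23 - 161)) = 1/((332 + 4*3969) + 1/(-184)) = 1/((332 + 15876) - 1/184) = 1/(16208 - 1/184) = 1/(2982271/184) = 184/2982271 ≈ 6.1698e-5)
Z + 46688 = 184/2982271 + 46688 = 139236268632/2982271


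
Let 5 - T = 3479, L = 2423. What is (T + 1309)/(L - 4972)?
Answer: 2165/2549 ≈ 0.84935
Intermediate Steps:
T = -3474 (T = 5 - 1*3479 = 5 - 3479 = -3474)
(T + 1309)/(L - 4972) = (-3474 + 1309)/(2423 - 4972) = -2165/(-2549) = -2165*(-1/2549) = 2165/2549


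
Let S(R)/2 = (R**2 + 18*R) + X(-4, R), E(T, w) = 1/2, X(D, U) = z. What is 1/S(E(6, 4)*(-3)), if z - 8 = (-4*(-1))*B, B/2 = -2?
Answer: -2/131 ≈ -0.015267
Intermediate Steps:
B = -4 (B = 2*(-2) = -4)
z = -8 (z = 8 - 4*(-1)*(-4) = 8 + 4*(-4) = 8 - 16 = -8)
X(D, U) = -8
E(T, w) = 1/2
S(R) = -16 + 2*R**2 + 36*R (S(R) = 2*((R**2 + 18*R) - 8) = 2*(-8 + R**2 + 18*R) = -16 + 2*R**2 + 36*R)
1/S(E(6, 4)*(-3)) = 1/(-16 + 2*((1/2)*(-3))**2 + 36*((1/2)*(-3))) = 1/(-16 + 2*(-3/2)**2 + 36*(-3/2)) = 1/(-16 + 2*(9/4) - 54) = 1/(-16 + 9/2 - 54) = 1/(-131/2) = -2/131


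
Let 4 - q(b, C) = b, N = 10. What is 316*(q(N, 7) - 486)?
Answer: -155472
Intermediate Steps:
q(b, C) = 4 - b
316*(q(N, 7) - 486) = 316*((4 - 1*10) - 486) = 316*((4 - 10) - 486) = 316*(-6 - 486) = 316*(-492) = -155472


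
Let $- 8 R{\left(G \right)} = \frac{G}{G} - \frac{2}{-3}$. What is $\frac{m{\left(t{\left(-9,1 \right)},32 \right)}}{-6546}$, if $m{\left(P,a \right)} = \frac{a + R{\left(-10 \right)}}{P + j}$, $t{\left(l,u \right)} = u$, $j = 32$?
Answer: $- \frac{763}{5184432} \approx -0.00014717$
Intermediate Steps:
$R{\left(G \right)} = - \frac{5}{24}$ ($R{\left(G \right)} = - \frac{\frac{G}{G} - \frac{2}{-3}}{8} = - \frac{1 - - \frac{2}{3}}{8} = - \frac{1 + \frac{2}{3}}{8} = \left(- \frac{1}{8}\right) \frac{5}{3} = - \frac{5}{24}$)
$m{\left(P,a \right)} = \frac{- \frac{5}{24} + a}{32 + P}$ ($m{\left(P,a \right)} = \frac{a - \frac{5}{24}}{P + 32} = \frac{- \frac{5}{24} + a}{32 + P}$)
$\frac{m{\left(t{\left(-9,1 \right)},32 \right)}}{-6546} = \frac{\frac{1}{32 + 1} \left(- \frac{5}{24} + 32\right)}{-6546} = \frac{1}{33} \cdot \frac{763}{24} \left(- \frac{1}{6546}\right) = \frac{763}{792} \left(- \frac{1}{6546}\right) = - \frac{763}{5184432}$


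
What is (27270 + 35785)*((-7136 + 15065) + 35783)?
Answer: 2756260160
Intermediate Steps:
(27270 + 35785)*((-7136 + 15065) + 35783) = 63055*(7929 + 35783) = 63055*43712 = 2756260160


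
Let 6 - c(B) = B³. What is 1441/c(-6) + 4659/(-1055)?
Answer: 485957/234210 ≈ 2.0749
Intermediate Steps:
c(B) = 6 - B³
1441/c(-6) + 4659/(-1055) = 1441/(6 - 1*(-6)³) + 4659/(-1055) = 1441/(6 - 1*(-216)) + 4659*(-1/1055) = 1441/(6 + 216) - 4659/1055 = 1441/222 - 4659/1055 = 485957/234210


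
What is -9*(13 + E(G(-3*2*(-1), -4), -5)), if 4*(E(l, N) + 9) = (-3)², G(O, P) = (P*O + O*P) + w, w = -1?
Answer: -225/4 ≈ -56.250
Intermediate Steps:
G(O, P) = -1 + 2*O*P (G(O, P) = (P*O + O*P) - 1 = (O*P + O*P) - 1 = 2*O*P - 1 = -1 + 2*O*P)
E(l, N) = -27/4 (E(l, N) = -9 + (¼)*(-3)² = -9 + (¼)*9 = -9 + 9/4 = -27/4)
-9*(13 + E(G(-3*2*(-1), -4), -5)) = -9*(13 - 27/4) = -9*25/4 = -225/4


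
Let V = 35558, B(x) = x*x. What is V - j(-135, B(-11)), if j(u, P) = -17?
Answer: 35575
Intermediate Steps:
B(x) = x²
V - j(-135, B(-11)) = 35558 - 1*(-17) = 35558 + 17 = 35575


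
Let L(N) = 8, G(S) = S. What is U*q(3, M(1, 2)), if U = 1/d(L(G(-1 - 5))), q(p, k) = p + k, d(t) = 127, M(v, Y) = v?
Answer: 4/127 ≈ 0.031496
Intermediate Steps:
q(p, k) = k + p
U = 1/127 ≈ 0.0078740
U*q(3, M(1, 2)) = (1 + 3)/127 = (1/127)*4 = 4/127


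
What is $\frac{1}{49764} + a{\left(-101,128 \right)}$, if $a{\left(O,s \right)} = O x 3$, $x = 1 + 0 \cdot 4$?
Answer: $- \frac{15078491}{49764} \approx -303.0$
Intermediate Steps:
$x = 1$ ($x = 1 + 0 = 1$)
$a{\left(O,s \right)} = 3 O$ ($a{\left(O,s \right)} = O 1 \cdot 3 = O 3 = 3 O$)
$\frac{1}{49764} + a{\left(-101,128 \right)} = \frac{1}{49764} + 3 \left(-101\right) = \frac{1}{49764} - 303 = - \frac{15078491}{49764}$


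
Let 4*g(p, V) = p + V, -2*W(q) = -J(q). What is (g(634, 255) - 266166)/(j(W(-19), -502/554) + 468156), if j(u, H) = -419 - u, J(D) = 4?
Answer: -212755/374188 ≈ -0.56858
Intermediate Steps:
W(q) = 2 (W(q) = -(-1)*4/2 = -½*(-4) = 2)
g(p, V) = V/4 + p/4 (g(p, V) = (p + V)/4 = (V + p)/4 = V/4 + p/4)
(g(634, 255) - 266166)/(j(W(-19), -502/554) + 468156) = (((¼)*255 + (¼)*634) - 266166)/((-419 - 1*2) + 468156) = ((255/4 + 317/2) - 266166)/((-419 - 2) + 468156) = (889/4 - 266166)/(-421 + 468156) = -1063775/4/467735 = -1063775/4*1/467735 = -212755/374188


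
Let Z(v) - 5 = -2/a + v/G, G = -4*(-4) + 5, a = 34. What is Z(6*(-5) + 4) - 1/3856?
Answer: 5097275/1376592 ≈ 3.7028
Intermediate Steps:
G = 21 (G = 16 + 5 = 21)
Z(v) = 84/17 + v/21 (Z(v) = 5 + (-2/34 + v/21) = 5 + (-2*1/34 + v*(1/21)) = 5 + (-1/17 + v/21) = 84/17 + v/21)
Z(6*(-5) + 4) - 1/3856 = (84/17 + (6*(-5) + 4)/21) - 1/3856 = (84/17 + (-30 + 4)/21) - 1*1/3856 = (84/17 + (1/21)*(-26)) - 1/3856 = (84/17 - 26/21) - 1/3856 = 1322/357 - 1/3856 = 5097275/1376592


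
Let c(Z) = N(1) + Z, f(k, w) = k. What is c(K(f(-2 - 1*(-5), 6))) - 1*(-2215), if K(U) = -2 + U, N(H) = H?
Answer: 2217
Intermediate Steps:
c(Z) = 1 + Z
c(K(f(-2 - 1*(-5), 6))) - 1*(-2215) = (1 + (-2 + (-2 - 1*(-5)))) - 1*(-2215) = (1 + (-2 + (-2 + 5))) + 2215 = (1 + (-2 + 3)) + 2215 = (1 + 1) + 2215 = 2 + 2215 = 2217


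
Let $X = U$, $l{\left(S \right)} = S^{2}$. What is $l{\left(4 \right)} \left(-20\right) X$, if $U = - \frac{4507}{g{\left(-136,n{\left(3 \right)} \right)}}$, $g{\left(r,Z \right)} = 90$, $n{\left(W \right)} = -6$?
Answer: $\frac{144224}{9} \approx 16025.0$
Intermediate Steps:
$U = - \frac{4507}{90} \approx -50.078$
$X = - \frac{4507}{90} \approx -50.078$
$l{\left(4 \right)} \left(-20\right) X = 4^{2} \left(-20\right) \left(- \frac{4507}{90}\right) = 16 \left(-20\right) \left(- \frac{4507}{90}\right) = \left(-320\right) \left(- \frac{4507}{90}\right) = \frac{144224}{9}$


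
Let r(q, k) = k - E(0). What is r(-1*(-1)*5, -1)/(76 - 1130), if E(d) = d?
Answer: 1/1054 ≈ 0.00094877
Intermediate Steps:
r(q, k) = k (r(q, k) = k - 1*0 = k + 0 = k)
r(-1*(-1)*5, -1)/(76 - 1130) = -1/(76 - 1130) = -1/(-1054) = -1/1054*(-1) = 1/1054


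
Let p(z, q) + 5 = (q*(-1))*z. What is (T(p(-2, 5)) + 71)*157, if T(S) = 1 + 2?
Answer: 11618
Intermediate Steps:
p(z, q) = -5 - q*z (p(z, q) = -5 + (q*(-1))*z = -5 + (-q)*z = -5 - q*z)
T(S) = 3
(T(p(-2, 5)) + 71)*157 = (3 + 71)*157 = 74*157 = 11618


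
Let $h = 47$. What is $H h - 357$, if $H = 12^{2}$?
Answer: $6411$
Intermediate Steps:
$H = 144$
$H h - 357 = 144 \cdot 47 - 357 = 6768 - 357 = 6411$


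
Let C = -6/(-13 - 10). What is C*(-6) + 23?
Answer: 493/23 ≈ 21.435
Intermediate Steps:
C = 6/23 (C = -6/(-23) = -6*(-1/23) = 6/23 ≈ 0.26087)
C*(-6) + 23 = (6/23)*(-6) + 23 = -36/23 + 23 = 493/23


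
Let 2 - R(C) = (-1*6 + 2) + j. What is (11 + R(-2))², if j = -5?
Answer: 484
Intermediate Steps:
R(C) = 11 (R(C) = 2 - ((-1*6 + 2) - 5) = 2 - ((-6 + 2) - 5) = 2 - (-4 - 5) = 2 - 1*(-9) = 2 + 9 = 11)
(11 + R(-2))² = (11 + 11)² = 22² = 484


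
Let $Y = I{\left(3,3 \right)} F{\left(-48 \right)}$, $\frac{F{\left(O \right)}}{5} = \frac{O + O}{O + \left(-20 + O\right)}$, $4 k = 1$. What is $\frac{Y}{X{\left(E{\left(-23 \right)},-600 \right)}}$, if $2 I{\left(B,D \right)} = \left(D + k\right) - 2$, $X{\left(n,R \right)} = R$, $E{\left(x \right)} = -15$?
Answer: $- \frac{1}{232} \approx -0.0043103$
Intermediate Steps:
$k = \frac{1}{4}$ ($k = \frac{1}{4} \cdot 1 = \frac{1}{4} \approx 0.25$)
$I{\left(B,D \right)} = - \frac{7}{8} + \frac{D}{2}$ ($I{\left(B,D \right)} = \frac{\left(D + \frac{1}{4}\right) - 2}{2} = \frac{\left(\frac{1}{4} + D\right) - 2}{2} = \frac{- \frac{7}{4} + D}{2} = - \frac{7}{8} + \frac{D}{2}$)
$F{\left(O \right)} = \frac{10 O}{-20 + 2 O}$ ($F{\left(O \right)} = 5 \frac{O + O}{O + \left(-20 + O\right)} = 5 \frac{2 O}{-20 + 2 O} = \frac{10 O}{-20 + 2 O}$)
$Y = \frac{75}{29}$ ($Y = \left(- \frac{7}{8} + \frac{1}{2} \cdot 3\right) 5 \left(-48\right) \frac{1}{-10 - 48} = \left(- \frac{7}{8} + \frac{3}{2}\right) 5 \left(-48\right) \frac{1}{-58} = \frac{5 \cdot 5 \left(-48\right) \left(- \frac{1}{58}\right)}{8} = \frac{5}{8} \cdot \frac{120}{29} = \frac{75}{29} \approx 2.5862$)
$\frac{Y}{X{\left(E{\left(-23 \right)},-600 \right)}} = \frac{75}{29 \left(-600\right)} = \frac{75}{29} \left(- \frac{1}{600}\right) = - \frac{1}{232}$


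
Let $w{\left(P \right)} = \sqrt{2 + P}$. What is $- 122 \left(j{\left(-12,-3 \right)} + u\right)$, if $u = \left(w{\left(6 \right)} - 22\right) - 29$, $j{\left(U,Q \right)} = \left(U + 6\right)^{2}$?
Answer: $1830 - 244 \sqrt{2} \approx 1484.9$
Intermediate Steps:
$j{\left(U,Q \right)} = \left(6 + U\right)^{2}$
$u = -51 + 2 \sqrt{2}$ ($u = \left(\sqrt{2 + 6} - 22\right) - 29 = \left(\sqrt{8} - 22\right) - 29 = \left(2 \sqrt{2} - 22\right) - 29 = \left(-22 + 2 \sqrt{2}\right) - 29 = -51 + 2 \sqrt{2} \approx -48.172$)
$- 122 \left(j{\left(-12,-3 \right)} + u\right) = - 122 \left(\left(6 - 12\right)^{2} - \left(51 - 2 \sqrt{2}\right)\right) = - 122 \left(\left(-6\right)^{2} - \left(51 - 2 \sqrt{2}\right)\right) = - 122 \left(36 - \left(51 - 2 \sqrt{2}\right)\right) = - 122 \left(-15 + 2 \sqrt{2}\right) = 1830 - 244 \sqrt{2}$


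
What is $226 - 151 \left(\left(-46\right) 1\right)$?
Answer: $7172$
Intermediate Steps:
$226 - 151 \left(\left(-46\right) 1\right) = 226 - -6946 = 226 + 6946 = 7172$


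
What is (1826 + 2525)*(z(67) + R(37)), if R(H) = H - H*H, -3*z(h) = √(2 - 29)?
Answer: -5795532 - 4351*I*√3 ≈ -5.7955e+6 - 7536.2*I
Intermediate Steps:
z(h) = -I*√3 (z(h) = -√(2 - 29)/3 = -I*√3)
R(H) = H - H²
(1826 + 2525)*(z(67) + R(37)) = (1826 + 2525)*(-I*√3 + 37*(1 - 1*37)) = 4351*(-I*√3 + 37*(1 - 37)) = 4351*(-I*√3 + 37*(-36)) = 4351*(-I*√3 - 1332) = 4351*(-1332 - I*√3) = -5795532 - 4351*I*√3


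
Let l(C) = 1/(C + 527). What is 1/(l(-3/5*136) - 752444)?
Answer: -2227/1675692783 ≈ -1.3290e-6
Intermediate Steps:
l(C) = 1/(527 + C)
1/(l(-3/5*136) - 752444) = 1/(1/(527 - 3/5*136) - 752444) = 1/(1/(527 - 3*⅕*136) - 752444) = 1/(1/(527 - ⅗*136) - 752444) = 1/(1/(527 - 408/5) - 752444) = 1/(1/(2227/5) - 752444) = 1/(5/2227 - 752444) = 1/(-1675692783/2227) = -2227/1675692783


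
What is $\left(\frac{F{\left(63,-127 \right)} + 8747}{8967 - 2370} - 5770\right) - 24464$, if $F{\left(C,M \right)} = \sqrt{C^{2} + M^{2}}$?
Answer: $- \frac{199444951}{6597} + \frac{\sqrt{20098}}{6597} \approx -30233.0$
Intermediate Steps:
$\left(\frac{F{\left(63,-127 \right)} + 8747}{8967 - 2370} - 5770\right) - 24464 = \left(\frac{\sqrt{63^{2} + \left(-127\right)^{2}} + 8747}{8967 - 2370} - 5770\right) - 24464 = \left(\frac{\sqrt{3969 + 16129} + 8747}{6597} - 5770\right) - 24464 = \left(\left(\sqrt{20098} + 8747\right) \frac{1}{6597} - 5770\right) - 24464 = \left(\left(8747 + \sqrt{20098}\right) \frac{1}{6597} - 5770\right) - 24464 = \left(\left(\frac{8747}{6597} + \frac{\sqrt{20098}}{6597}\right) - 5770\right) - 24464 = \left(- \frac{38055943}{6597} + \frac{\sqrt{20098}}{6597}\right) - 24464 = - \frac{199444951}{6597} + \frac{\sqrt{20098}}{6597}$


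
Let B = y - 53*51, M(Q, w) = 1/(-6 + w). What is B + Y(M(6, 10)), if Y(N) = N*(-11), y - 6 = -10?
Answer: -10839/4 ≈ -2709.8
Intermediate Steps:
y = -4 (y = 6 - 10 = -4)
Y(N) = -11*N
B = -2707 (B = -4 - 53*51 = -4 - 2703 = -2707)
B + Y(M(6, 10)) = -2707 - 11/(-6 + 10) = -2707 - 11/4 = -10839/4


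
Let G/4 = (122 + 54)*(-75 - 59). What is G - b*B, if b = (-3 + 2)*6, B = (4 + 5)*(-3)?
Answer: -94498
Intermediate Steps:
G = -94336 (G = 4*((122 + 54)*(-75 - 59)) = 4*(176*(-134)) = 4*(-23584) = -94336)
B = -27 (B = 9*(-3) = -27)
b = -6 (b = -1*6 = -6)
G - b*B = -94336 - (-6)*(-27) = -94336 - 1*162 = -94336 - 162 = -94498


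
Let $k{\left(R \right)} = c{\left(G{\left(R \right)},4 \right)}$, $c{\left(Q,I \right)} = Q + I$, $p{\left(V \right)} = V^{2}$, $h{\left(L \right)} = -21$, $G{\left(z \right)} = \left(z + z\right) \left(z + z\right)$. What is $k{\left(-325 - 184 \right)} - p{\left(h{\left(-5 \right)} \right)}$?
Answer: $1035887$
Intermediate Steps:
$G{\left(z \right)} = 4 z^{2}$ ($G{\left(z \right)} = 2 z 2 z = 4 z^{2}$)
$c{\left(Q,I \right)} = I + Q$
$k{\left(R \right)} = 4 + 4 R^{2}$
$k{\left(-325 - 184 \right)} - p{\left(h{\left(-5 \right)} \right)} = \left(4 + 4 \left(-325 - 184\right)^{2}\right) - \left(-21\right)^{2} = \left(4 + 4 \left(-325 - 184\right)^{2}\right) - 441 = \left(4 + 4 \left(-509\right)^{2}\right) - 441 = \left(4 + 4 \cdot 259081\right) - 441 = \left(4 + 1036324\right) - 441 = 1036328 - 441 = 1035887$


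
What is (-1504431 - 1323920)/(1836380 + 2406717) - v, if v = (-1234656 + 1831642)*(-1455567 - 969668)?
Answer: 6143288822512847519/4243097 ≈ 1.4478e+12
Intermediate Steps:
v = -1447831341710 (v = 596986*(-2425235) = -1447831341710)
(-1504431 - 1323920)/(1836380 + 2406717) - v = (-1504431 - 1323920)/(1836380 + 2406717) - 1*(-1447831341710) = -2828351/4243097 + 1447831341710 = 6143288822512847519/4243097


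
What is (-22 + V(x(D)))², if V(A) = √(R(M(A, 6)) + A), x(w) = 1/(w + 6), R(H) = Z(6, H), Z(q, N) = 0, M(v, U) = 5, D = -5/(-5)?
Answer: (154 - √7)²/49 ≈ 467.51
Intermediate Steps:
D = 1 (D = -5*(-⅕) = 1)
R(H) = 0
x(w) = 1/(6 + w)
V(A) = √A (V(A) = √(0 + A) = √A)
(-22 + V(x(D)))² = (-22 + √(1/(6 + 1)))² = (-22 + √(1/7))² = (-22 + √(⅐))² = (-22 + √7/7)²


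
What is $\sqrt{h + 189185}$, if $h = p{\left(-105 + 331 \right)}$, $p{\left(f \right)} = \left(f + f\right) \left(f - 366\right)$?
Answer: $13 \sqrt{745} \approx 354.83$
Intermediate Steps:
$p{\left(f \right)} = 2 f \left(-366 + f\right)$
$h = -63280$ ($h = 2 \left(-105 + 331\right) \left(-366 + \left(-105 + 331\right)\right) = 2 \cdot 226 \left(-366 + 226\right) = 2 \cdot 226 \left(-140\right) = -63280$)
$\sqrt{h + 189185} = \sqrt{-63280 + 189185} = \sqrt{125905} = 13 \sqrt{745}$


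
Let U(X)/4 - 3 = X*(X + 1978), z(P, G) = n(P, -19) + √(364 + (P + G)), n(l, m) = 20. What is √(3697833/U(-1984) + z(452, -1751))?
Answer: √(1550131 + 15876*I*√935)/126 ≈ 9.9989 + 1.5291*I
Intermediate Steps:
z(P, G) = 20 + √(364 + G + P) (z(P, G) = 20 + √(364 + (P + G)) = 20 + √(364 + (G + P)) = 20 + √(364 + G + P))
U(X) = 12 + 4*X*(1978 + X) (U(X) = 12 + 4*(X*(X + 1978)) = 12 + 4*(X*(1978 + X)) = 12 + 4*X*(1978 + X))
√(3697833/U(-1984) + z(452, -1751)) = √(3697833/(12 + 4*(-1984)² + 7912*(-1984)) + (20 + √(364 - 1751 + 452))) = √(3697833/(12 + 4*3936256 - 15697408) + (20 + √(-935))) = √(3697833/(12 + 15745024 - 15697408) + (20 + I*√935)) = √(3697833/47628 + (20 + I*√935)) = √(3697833*(1/47628) + (20 + I*√935)) = √(1232611/15876 + (20 + I*√935)) = √(1550131/15876 + I*√935)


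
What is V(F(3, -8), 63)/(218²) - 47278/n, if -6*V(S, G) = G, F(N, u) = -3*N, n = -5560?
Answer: 561695323/66058360 ≈ 8.5030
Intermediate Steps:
V(S, G) = -G/6
V(F(3, -8), 63)/(218²) - 47278/n = (-⅙*63)/(218²) - 47278/(-5560) = -21/2/47524 - 47278*(-1/5560) = -21/2*1/47524 + 23639/2780 = -21/95048 + 23639/2780 = 561695323/66058360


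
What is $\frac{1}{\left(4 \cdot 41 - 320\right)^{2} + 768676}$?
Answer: $\frac{1}{793012} \approx 1.261 \cdot 10^{-6}$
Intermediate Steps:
$\frac{1}{\left(4 \cdot 41 - 320\right)^{2} + 768676} = \frac{1}{\left(164 - 320\right)^{2} + 768676} = \frac{1}{\left(-156\right)^{2} + 768676} = \frac{1}{24336 + 768676} = \frac{1}{793012}$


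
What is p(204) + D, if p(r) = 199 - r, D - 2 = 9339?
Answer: 9336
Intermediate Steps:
D = 9341 (D = 2 + 9339 = 9341)
p(204) + D = (199 - 1*204) + 9341 = (199 - 204) + 9341 = -5 + 9341 = 9336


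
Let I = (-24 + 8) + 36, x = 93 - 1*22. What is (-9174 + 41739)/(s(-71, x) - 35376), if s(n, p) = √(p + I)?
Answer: -230403888/250292257 - 6513*√91/250292257 ≈ -0.92079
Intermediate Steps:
x = 71 (x = 93 - 22 = 71)
I = 20 (I = -16 + 36 = 20)
s(n, p) = √(20 + p) (s(n, p) = √(p + 20) = √(20 + p))
(-9174 + 41739)/(s(-71, x) - 35376) = (-9174 + 41739)/(√(20 + 71) - 35376) = 32565/(√91 - 35376) = 32565/(-35376 + √91)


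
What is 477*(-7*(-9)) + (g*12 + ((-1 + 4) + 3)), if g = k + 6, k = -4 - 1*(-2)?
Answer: 30105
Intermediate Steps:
k = -2 (k = -4 + 2 = -2)
g = 4 (g = -2 + 6 = 4)
477*(-7*(-9)) + (g*12 + ((-1 + 4) + 3)) = 477*(-7*(-9)) + (4*12 + ((-1 + 4) + 3)) = 477*63 + (48 + (3 + 3)) = 30051 + (48 + 6) = 30051 + 54 = 30105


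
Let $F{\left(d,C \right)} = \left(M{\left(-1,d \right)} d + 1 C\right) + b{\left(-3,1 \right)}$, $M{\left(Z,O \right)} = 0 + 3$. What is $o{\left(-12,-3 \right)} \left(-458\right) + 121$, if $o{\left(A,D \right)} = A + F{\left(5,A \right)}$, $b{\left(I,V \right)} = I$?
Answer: $5617$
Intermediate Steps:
$M{\left(Z,O \right)} = 3$
$F{\left(d,C \right)} = -3 + C + 3 d$ ($F{\left(d,C \right)} = \left(3 d + 1 C\right) - 3 = \left(3 d + C\right) - 3 = \left(C + 3 d\right) - 3 = -3 + C + 3 d$)
$o{\left(A,D \right)} = 12 + 2 A$ ($o{\left(A,D \right)} = A + \left(-3 + A + 3 \cdot 5\right) = A + \left(-3 + A + 15\right) = A + \left(12 + A\right) = 12 + 2 A$)
$o{\left(-12,-3 \right)} \left(-458\right) + 121 = \left(12 + 2 \left(-12\right)\right) \left(-458\right) + 121 = \left(12 - 24\right) \left(-458\right) + 121 = \left(-12\right) \left(-458\right) + 121 = 5496 + 121 = 5617$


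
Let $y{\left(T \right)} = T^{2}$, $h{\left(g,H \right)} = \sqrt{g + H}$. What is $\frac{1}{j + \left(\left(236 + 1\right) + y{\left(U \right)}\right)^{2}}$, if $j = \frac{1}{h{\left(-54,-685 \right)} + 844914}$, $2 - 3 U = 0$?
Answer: $\frac{264070006597249151769}{14888231110906527254752588} + \frac{6561 i \sqrt{739}}{14888231110906527254752588} \approx 1.7737 \cdot 10^{-5} + 1.198 \cdot 10^{-20} i$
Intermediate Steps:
$U = \frac{2}{3}$ ($U = \frac{2}{3} - 0 = \frac{2}{3} + 0 = \frac{2}{3} \approx 0.66667$)
$h{\left(g,H \right)} = \sqrt{H + g}$
$j = \frac{1}{844914 + i \sqrt{739}}$ ($j = \frac{1}{\sqrt{-685 - 54} + 844914} = \frac{1}{\sqrt{-739} + 844914} = \frac{1}{i \sqrt{739} + 844914} = \frac{1}{844914 + i \sqrt{739}} \approx 1.1836 \cdot 10^{-6} - 3.8 \cdot 10^{-11} i$)
$\frac{1}{j + \left(\left(236 + 1\right) + y{\left(U \right)}\right)^{2}} = \frac{1}{\left(\frac{844914}{713879668135} - \frac{i \sqrt{739}}{713879668135}\right) + \left(\left(236 + 1\right) + \left(\frac{2}{3}\right)^{2}\right)^{2}} = \frac{1}{\left(\frac{844914}{713879668135} - \frac{i \sqrt{739}}{713879668135}\right) + \left(237 + \frac{4}{9}\right)^{2}} = \frac{1}{\left(\frac{844914}{713879668135} - \frac{i \sqrt{739}}{713879668135}\right) + \left(\frac{2137}{9}\right)^{2}} = \frac{1}{\left(\frac{844914}{713879668135} - \frac{i \sqrt{739}}{713879668135}\right) + \frac{4566769}{81}} = \frac{1}{\frac{3260123538237643849}{57824253118935} - \frac{i \sqrt{739}}{713879668135}}$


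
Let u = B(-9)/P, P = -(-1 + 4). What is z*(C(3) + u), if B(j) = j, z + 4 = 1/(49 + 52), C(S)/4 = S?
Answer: -6045/101 ≈ -59.852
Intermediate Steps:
C(S) = 4*S
z = -403/101 (z = -4 + 1/(49 + 52) = -4 + 1/101 = -403/101 ≈ -3.9901)
P = -3 (P = -1*3 = -3)
u = 3 (u = -9/(-3) = -9*(-⅓) = 3)
z*(C(3) + u) = -403*(4*3 + 3)/101 = -403*(12 + 3)/101 = -403/101*15 = -6045/101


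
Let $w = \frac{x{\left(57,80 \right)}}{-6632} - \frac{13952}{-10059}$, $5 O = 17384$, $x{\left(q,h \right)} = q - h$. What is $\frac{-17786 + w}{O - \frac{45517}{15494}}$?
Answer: $- \frac{45956529021586045}{8976674615756484} \approx -5.1196$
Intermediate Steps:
$O = \frac{17384}{5}$ ($O = \frac{1}{5} \cdot 17384 = \frac{17384}{5} \approx 3476.8$)
$w = \frac{92761021}{66711288}$ ($w = \frac{57 - 80}{-6632} - \frac{13952}{-10059} = \left(57 - 80\right) \left(- \frac{1}{6632}\right) - - \frac{13952}{10059} = \left(-23\right) \left(- \frac{1}{6632}\right) + \frac{13952}{10059} = \frac{23}{6632} + \frac{13952}{10059} = \frac{92761021}{66711288} \approx 1.3905$)
$\frac{-17786 + w}{O - \frac{45517}{15494}} = \frac{-17786 + \frac{92761021}{66711288}}{\frac{17384}{5} - \frac{45517}{15494}} = - \frac{1186434207347}{66711288 \left(\frac{17384}{5} - \frac{45517}{15494}\right)} = - \frac{1186434207347}{66711288 \cdot \frac{269120111}{77470}} = \left(- \frac{1186434207347}{66711288}\right) \frac{77470}{269120111} = - \frac{45956529021586045}{8976674615756484}$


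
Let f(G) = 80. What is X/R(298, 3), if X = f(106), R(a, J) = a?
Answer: 40/149 ≈ 0.26846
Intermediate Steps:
X = 80
X/R(298, 3) = 80/298 = 80*(1/298) = 40/149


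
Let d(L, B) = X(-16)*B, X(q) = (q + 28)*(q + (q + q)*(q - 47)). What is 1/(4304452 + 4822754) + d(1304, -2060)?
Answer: -451249064639999/9127206 ≈ -4.9440e+7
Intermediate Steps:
X(q) = (28 + q)*(q + 2*q*(-47 + q)) (X(q) = (28 + q)*(q + (2*q)*(-47 + q)) = (28 + q)*(q + 2*q*(-47 + q)))
d(L, B) = 24000*B (d(L, B) = (-16*(-2604 - 37*(-16) + 2*(-16)²))*B = (-16*(-2604 + 592 + 2*256))*B = (-16*(-2604 + 592 + 512))*B = (-16*(-1500))*B = 24000*B)
1/(4304452 + 4822754) + d(1304, -2060) = 1/(4304452 + 4822754) + 24000*(-2060) = 1/9127206 - 49440000 = -451249064639999/9127206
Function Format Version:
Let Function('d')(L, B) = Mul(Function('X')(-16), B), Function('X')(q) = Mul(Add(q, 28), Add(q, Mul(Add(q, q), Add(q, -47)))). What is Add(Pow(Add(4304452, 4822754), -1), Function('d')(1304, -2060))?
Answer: Rational(-451249064639999, 9127206) ≈ -4.9440e+7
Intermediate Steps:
Function('X')(q) = Mul(Add(28, q), Add(q, Mul(2, q, Add(-47, q)))) (Function('X')(q) = Mul(Add(28, q), Add(q, Mul(Mul(2, q), Add(-47, q)))) = Mul(Add(28, q), Add(q, Mul(2, q, Add(-47, q)))))
Function('d')(L, B) = Mul(24000, B) (Function('d')(L, B) = Mul(Mul(-16, Add(-2604, Mul(-37, -16), Mul(2, Pow(-16, 2)))), B) = Mul(Mul(-16, Add(-2604, 592, Mul(2, 256))), B) = Mul(Mul(-16, Add(-2604, 592, 512)), B) = Mul(Mul(-16, -1500), B) = Mul(24000, B))
Add(Pow(Add(4304452, 4822754), -1), Function('d')(1304, -2060)) = Add(Pow(Add(4304452, 4822754), -1), Mul(24000, -2060)) = Add(Pow(9127206, -1), -49440000) = Add(Rational(1, 9127206), -49440000) = Rational(-451249064639999, 9127206)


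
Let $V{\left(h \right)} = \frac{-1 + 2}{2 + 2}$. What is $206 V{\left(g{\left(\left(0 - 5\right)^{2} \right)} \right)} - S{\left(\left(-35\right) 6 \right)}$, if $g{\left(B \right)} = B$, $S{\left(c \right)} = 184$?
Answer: $- \frac{265}{2} \approx -132.5$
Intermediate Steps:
$V{\left(h \right)} = \frac{1}{4}$ ($V{\left(h \right)} = 1 \cdot \frac{1}{4} = \frac{1}{4}$)
$206 V{\left(g{\left(\left(0 - 5\right)^{2} \right)} \right)} - S{\left(\left(-35\right) 6 \right)} = 206 \cdot \frac{1}{4} - 184 = \frac{103}{2} - 184 = - \frac{265}{2}$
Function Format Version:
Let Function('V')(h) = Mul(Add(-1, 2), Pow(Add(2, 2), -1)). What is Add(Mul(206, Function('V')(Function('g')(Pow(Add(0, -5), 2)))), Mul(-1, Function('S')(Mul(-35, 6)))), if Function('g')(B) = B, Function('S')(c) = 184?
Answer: Rational(-265, 2) ≈ -132.50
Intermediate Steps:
Function('V')(h) = Rational(1, 4) (Function('V')(h) = Mul(1, Pow(4, -1)) = Mul(1, Rational(1, 4)) = Rational(1, 4))
Add(Mul(206, Function('V')(Function('g')(Pow(Add(0, -5), 2)))), Mul(-1, Function('S')(Mul(-35, 6)))) = Add(Mul(206, Rational(1, 4)), Mul(-1, 184)) = Add(Rational(103, 2), -184) = Rational(-265, 2)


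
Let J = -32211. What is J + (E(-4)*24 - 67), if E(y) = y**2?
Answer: -31894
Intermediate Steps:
J + (E(-4)*24 - 67) = -32211 + ((-4)**2*24 - 67) = -32211 + (16*24 - 67) = -32211 + (384 - 67) = -32211 + 317 = -31894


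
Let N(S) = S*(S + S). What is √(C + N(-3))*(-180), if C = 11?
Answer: -180*√29 ≈ -969.33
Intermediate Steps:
N(S) = 2*S² (N(S) = S*(2*S) = 2*S²)
√(C + N(-3))*(-180) = √(11 + 2*(-3)²)*(-180) = √(11 + 2*9)*(-180) = √(11 + 18)*(-180) = √29*(-180) = -180*√29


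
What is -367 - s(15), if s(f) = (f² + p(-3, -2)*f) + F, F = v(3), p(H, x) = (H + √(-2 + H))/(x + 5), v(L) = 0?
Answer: -577 - 5*I*√5 ≈ -577.0 - 11.18*I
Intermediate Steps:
p(H, x) = (H + √(-2 + H))/(5 + x)
F = 0
s(f) = f² + f*(-1 + I*√5/3) (s(f) = (f² + ((-3 + √(-2 - 3))/(5 - 2))*f) + 0 = (f² + ((-3 + √(-5))/3)*f) + 0 = (f² + ((-3 + I*√5)/3)*f) + 0 = (f² + (-1 + I*√5/3)*f) + 0 = (f² + f*(-1 + I*√5/3)) + 0 = f² + f*(-1 + I*√5/3))
-367 - s(15) = -367 - 15*(-3 + 3*15 + I*√5)/3 = -367 - 15*(-3 + 45 + I*√5)/3 = -367 - 15*(42 + I*√5)/3 = -367 - (210 + 5*I*√5) = -367 + (-210 - 5*I*√5) = -577 - 5*I*√5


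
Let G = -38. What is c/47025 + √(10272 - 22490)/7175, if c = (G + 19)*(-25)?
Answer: 1/99 + I*√12218/7175 ≈ 0.010101 + 0.015406*I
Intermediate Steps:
c = 475 (c = (-38 + 19)*(-25) = -19*(-25) = 475)
c/47025 + √(10272 - 22490)/7175 = 475/47025 + √(10272 - 22490)/7175 = 475*(1/47025) + √(-12218)*(1/7175) = 1/99 + (I*√12218)*(1/7175) = 1/99 + I*√12218/7175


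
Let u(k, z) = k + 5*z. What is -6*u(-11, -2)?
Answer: 126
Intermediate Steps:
-6*u(-11, -2) = -6*(-11 + 5*(-2)) = -6*(-11 - 10) = -6*(-21) = 126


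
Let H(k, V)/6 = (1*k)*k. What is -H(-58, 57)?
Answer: -20184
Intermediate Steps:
H(k, V) = 6*k² (H(k, V) = 6*((1*k)*k) = 6*(k*k) = 6*k²)
-H(-58, 57) = -6*(-58)² = -6*3364 = -1*20184 = -20184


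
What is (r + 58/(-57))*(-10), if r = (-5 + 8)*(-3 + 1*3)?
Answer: 580/57 ≈ 10.175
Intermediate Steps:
r = 0 (r = 3*(-3 + 3) = 3*0 = 0)
(r + 58/(-57))*(-10) = (0 + 58/(-57))*(-10) = (0 + 58*(-1/57))*(-10) = (0 - 58/57)*(-10) = -58/57*(-10) = 580/57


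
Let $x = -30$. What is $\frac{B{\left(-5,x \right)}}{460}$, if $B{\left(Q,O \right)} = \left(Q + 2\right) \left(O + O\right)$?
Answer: $\frac{9}{23} \approx 0.3913$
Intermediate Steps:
$B{\left(Q,O \right)} = 2 O \left(2 + Q\right)$ ($B{\left(Q,O \right)} = \left(2 + Q\right) 2 O = 2 O \left(2 + Q\right)$)
$\frac{B{\left(-5,x \right)}}{460} = \frac{2 \left(-30\right) \left(2 - 5\right)}{460} = 2 \left(-30\right) \left(-3\right) \frac{1}{460} = 180 \cdot \frac{1}{460} = \frac{9}{23}$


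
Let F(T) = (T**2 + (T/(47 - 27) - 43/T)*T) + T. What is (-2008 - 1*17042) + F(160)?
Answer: 7947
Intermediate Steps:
F(T) = T + T**2 + T*(-43/T + T/20) (F(T) = (T**2 + (T/20 - 43/T)*T) + T = (T**2 + (-43/T + T/20)*T) + T = (T**2 + T*(-43/T + T/20)) + T = T + T**2 + T*(-43/T + T/20))
(-2008 - 1*17042) + F(160) = (-2008 - 1*17042) + (-43 + 160 + (21/20)*160**2) = (-2008 - 17042) + (-43 + 160 + (21/20)*25600) = -19050 + (-43 + 160 + 26880) = -19050 + 26997 = 7947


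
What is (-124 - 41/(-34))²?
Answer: 17430625/1156 ≈ 15078.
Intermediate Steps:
(-124 - 41/(-34))² = (-124 - 41*(-1/34))² = (-124 + 41/34)² = (-4175/34)² = 17430625/1156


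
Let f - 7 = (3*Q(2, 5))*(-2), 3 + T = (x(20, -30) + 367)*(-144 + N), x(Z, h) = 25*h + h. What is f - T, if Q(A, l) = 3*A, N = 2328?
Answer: 901966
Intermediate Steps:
x(Z, h) = 26*h
T = -901995 (T = -3 + (26*(-30) + 367)*(-144 + 2328) = -3 + (-780 + 367)*2184 = -3 - 413*2184 = -3 - 901992 = -901995)
f = -29 (f = 7 + (3*(3*2))*(-2) = 7 + (3*6)*(-2) = 7 + 18*(-2) = 7 - 36 = -29)
f - T = -29 - 1*(-901995) = -29 + 901995 = 901966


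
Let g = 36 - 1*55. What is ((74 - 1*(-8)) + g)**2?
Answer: 3969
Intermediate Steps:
g = -19 (g = 36 - 55 = -19)
((74 - 1*(-8)) + g)**2 = ((74 - 1*(-8)) - 19)**2 = ((74 + 8) - 19)**2 = (82 - 19)**2 = 63**2 = 3969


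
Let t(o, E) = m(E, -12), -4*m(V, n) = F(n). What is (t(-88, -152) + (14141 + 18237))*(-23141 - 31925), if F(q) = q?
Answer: -1783092146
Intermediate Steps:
m(V, n) = -n/4
t(o, E) = 3 (t(o, E) = -¼*(-12) = 3)
(t(-88, -152) + (14141 + 18237))*(-23141 - 31925) = (3 + (14141 + 18237))*(-23141 - 31925) = (3 + 32378)*(-55066) = 32381*(-55066) = -1783092146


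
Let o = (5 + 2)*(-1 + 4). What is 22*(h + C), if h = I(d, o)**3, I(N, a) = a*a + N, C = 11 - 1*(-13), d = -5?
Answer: 1823401360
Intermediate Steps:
C = 24 (C = 11 + 13 = 24)
o = 21 (o = 7*3 = 21)
I(N, a) = N + a**2 (I(N, a) = a**2 + N = N + a**2)
h = 82881856 (h = (-5 + 21**2)**3 = (-5 + 441)**3 = 436**3 = 82881856)
22*(h + C) = 22*(82881856 + 24) = 22*82881880 = 1823401360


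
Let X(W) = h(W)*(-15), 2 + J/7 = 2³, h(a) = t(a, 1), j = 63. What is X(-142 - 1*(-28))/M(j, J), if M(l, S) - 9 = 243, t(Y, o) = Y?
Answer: 95/14 ≈ 6.7857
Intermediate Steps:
h(a) = a
J = 42 (J = -14 + 7*2³ = -14 + 7*8 = -14 + 56 = 42)
X(W) = -15*W (X(W) = W*(-15) = -15*W)
M(l, S) = 252 (M(l, S) = 9 + 243 = 252)
X(-142 - 1*(-28))/M(j, J) = -15*(-142 - 1*(-28))/252 = -15*(-142 + 28)*(1/252) = -15*(-114)*(1/252) = 1710*(1/252) = 95/14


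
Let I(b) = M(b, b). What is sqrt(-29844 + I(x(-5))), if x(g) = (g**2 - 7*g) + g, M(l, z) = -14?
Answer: I*sqrt(29858) ≈ 172.79*I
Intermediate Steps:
x(g) = g**2 - 6*g
I(b) = -14
sqrt(-29844 + I(x(-5))) = sqrt(-29844 - 14) = sqrt(-29858) = I*sqrt(29858)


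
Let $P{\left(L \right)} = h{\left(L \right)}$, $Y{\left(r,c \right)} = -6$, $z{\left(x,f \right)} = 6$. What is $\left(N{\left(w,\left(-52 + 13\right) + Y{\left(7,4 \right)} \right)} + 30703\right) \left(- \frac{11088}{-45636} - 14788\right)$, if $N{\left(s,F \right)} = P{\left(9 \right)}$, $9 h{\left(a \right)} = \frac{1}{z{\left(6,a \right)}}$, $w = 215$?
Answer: $- \frac{46620128959960}{102681} \approx -4.5403 \cdot 10^{8}$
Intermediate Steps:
$h{\left(a \right)} = \frac{1}{54}$ ($h{\left(a \right)} = \frac{1}{9 \cdot 6} = \frac{1}{9} \cdot \frac{1}{6} = \frac{1}{54}$)
$P{\left(L \right)} = \frac{1}{54}$
$N{\left(s,F \right)} = \frac{1}{54}$
$\left(N{\left(w,\left(-52 + 13\right) + Y{\left(7,4 \right)} \right)} + 30703\right) \left(- \frac{11088}{-45636} - 14788\right) = \left(\frac{1}{54} + 30703\right) \left(- \frac{11088}{-45636} - 14788\right) = \frac{1657963 \left(\left(-11088\right) \left(- \frac{1}{45636}\right) - 14788\right)}{54} = \frac{1657963 \left(\frac{924}{3803} - 14788\right)}{54} = \frac{1657963}{54} \left(- \frac{56237840}{3803}\right) = - \frac{46620128959960}{102681}$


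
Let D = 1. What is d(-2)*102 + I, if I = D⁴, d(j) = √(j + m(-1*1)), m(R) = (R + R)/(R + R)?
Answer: 1 + 102*I ≈ 1.0 + 102.0*I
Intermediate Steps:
m(R) = 1 (m(R) = (2*R)/((2*R)) = (2*R)*(1/(2*R)) = 1)
d(j) = √(1 + j) (d(j) = √(j + 1) = √(1 + j))
I = 1 (I = 1⁴ = 1)
d(-2)*102 + I = √(1 - 2)*102 + 1 = √(-1)*102 + 1 = I*102 + 1 = 102*I + 1 = 1 + 102*I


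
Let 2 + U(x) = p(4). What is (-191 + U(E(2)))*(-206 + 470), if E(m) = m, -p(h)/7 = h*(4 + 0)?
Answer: -80520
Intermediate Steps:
p(h) = -28*h (p(h) = -7*h*(4 + 0) = -7*h*4 = -28*h)
U(x) = -114 (U(x) = -2 - 28*4 = -2 - 112 = -114)
(-191 + U(E(2)))*(-206 + 470) = (-191 - 114)*(-206 + 470) = -305*264 = -80520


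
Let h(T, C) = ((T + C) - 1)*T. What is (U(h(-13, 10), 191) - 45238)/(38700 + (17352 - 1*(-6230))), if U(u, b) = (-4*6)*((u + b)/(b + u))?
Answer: -22631/31141 ≈ -0.72673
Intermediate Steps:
h(T, C) = T*(-1 + C + T) (h(T, C) = ((C + T) - 1)*T = (-1 + C + T)*T = T*(-1 + C + T))
U(u, b) = -24 (U(u, b) = -24*(b + u)/(b + u) = -24*1 = -24)
(U(h(-13, 10), 191) - 45238)/(38700 + (17352 - 1*(-6230))) = (-24 - 45238)/(38700 + (17352 - 1*(-6230))) = -45262/(38700 + (17352 + 6230)) = -45262/(38700 + 23582) = -45262/62282 = -45262*1/62282 = -22631/31141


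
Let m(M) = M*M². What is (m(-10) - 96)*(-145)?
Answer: 158920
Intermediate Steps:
m(M) = M³
(m(-10) - 96)*(-145) = ((-10)³ - 96)*(-145) = (-1000 - 96)*(-145) = -1096*(-145) = 158920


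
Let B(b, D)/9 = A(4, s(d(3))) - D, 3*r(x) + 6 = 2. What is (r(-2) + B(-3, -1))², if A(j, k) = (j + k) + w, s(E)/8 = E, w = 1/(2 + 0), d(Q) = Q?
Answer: 2512225/36 ≈ 69784.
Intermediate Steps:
w = ½ (w = 1/2 = ½ ≈ 0.50000)
r(x) = -4/3 (r(x) = -2 + (⅓)*2 = -2 + ⅔ = -4/3)
s(E) = 8*E
A(j, k) = ½ + j + k (A(j, k) = (j + k) + ½ = ½ + j + k)
B(b, D) = 513/2 - 9*D (B(b, D) = 9*((½ + 4 + 8*3) - D) = 9*((½ + 4 + 24) - D) = 9*(57/2 - D) = 513/2 - 9*D)
(r(-2) + B(-3, -1))² = (-4/3 + (513/2 - 9*(-1)))² = (-4/3 + (513/2 + 9))² = (-4/3 + 531/2)² = (1585/6)² = 2512225/36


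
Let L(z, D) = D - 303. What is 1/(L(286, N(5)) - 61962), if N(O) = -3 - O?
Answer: -1/62273 ≈ -1.6058e-5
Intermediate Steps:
L(z, D) = -303 + D
1/(L(286, N(5)) - 61962) = 1/((-303 + (-3 - 1*5)) - 61962) = 1/((-303 + (-3 - 5)) - 61962) = 1/((-303 - 8) - 61962) = 1/(-311 - 61962) = 1/(-62273) = -1/62273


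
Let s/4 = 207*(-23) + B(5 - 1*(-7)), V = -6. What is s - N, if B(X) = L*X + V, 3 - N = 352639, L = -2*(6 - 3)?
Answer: 333280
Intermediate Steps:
L = -6 (L = -2*3 = -6)
N = -352636 (N = 3 - 1*352639 = 3 - 352639 = -352636)
B(X) = -6 - 6*X (B(X) = -6*X - 6 = -6 - 6*X)
s = -19356 (s = 4*(207*(-23) + (-6 - 6*(5 - 1*(-7)))) = 4*(-4761 + (-6 - 6*(5 + 7))) = 4*(-4761 + (-6 - 6*12)) = 4*(-4761 + (-6 - 72)) = 4*(-4761 - 78) = 4*(-4839) = -19356)
s - N = -19356 - 1*(-352636) = -19356 + 352636 = 333280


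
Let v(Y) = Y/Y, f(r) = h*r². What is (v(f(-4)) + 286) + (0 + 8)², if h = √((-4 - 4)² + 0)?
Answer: 351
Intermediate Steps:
h = 8 (h = √((-8)² + 0) = √(64 + 0) = √64 = 8)
f(r) = 8*r²
v(Y) = 1
(v(f(-4)) + 286) + (0 + 8)² = (1 + 286) + (0 + 8)² = 287 + 8² = 287 + 64 = 351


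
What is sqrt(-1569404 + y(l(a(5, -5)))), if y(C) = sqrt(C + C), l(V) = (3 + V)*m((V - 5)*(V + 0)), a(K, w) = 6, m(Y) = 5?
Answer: sqrt(-1569404 + 3*sqrt(10)) ≈ 1252.8*I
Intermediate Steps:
l(V) = 15 + 5*V (l(V) = (3 + V)*5 = 15 + 5*V)
y(C) = sqrt(2)*sqrt(C) (y(C) = sqrt(2*C) = sqrt(2)*sqrt(C))
sqrt(-1569404 + y(l(a(5, -5)))) = sqrt(-1569404 + sqrt(2)*sqrt(15 + 5*6)) = sqrt(-1569404 + sqrt(2)*sqrt(15 + 30)) = sqrt(-1569404 + sqrt(2)*sqrt(45)) = sqrt(-1569404 + sqrt(2)*(3*sqrt(5))) = sqrt(-1569404 + 3*sqrt(10))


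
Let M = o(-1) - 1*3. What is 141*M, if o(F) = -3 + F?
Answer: -987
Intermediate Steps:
M = -7 (M = (-3 - 1) - 1*3 = -4 - 3 = -7)
141*M = 141*(-7) = -987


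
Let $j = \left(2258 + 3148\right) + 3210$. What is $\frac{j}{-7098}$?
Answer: $- \frac{1436}{1183} \approx -1.2139$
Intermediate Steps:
$j = 8616$ ($j = 5406 + 3210 = 8616$)
$\frac{j}{-7098} = \frac{8616}{-7098} = 8616 \left(- \frac{1}{7098}\right) = - \frac{1436}{1183}$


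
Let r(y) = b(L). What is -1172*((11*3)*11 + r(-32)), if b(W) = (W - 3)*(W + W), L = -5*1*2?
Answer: -730156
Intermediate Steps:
L = -10 (L = -5*2 = -10)
b(W) = 2*W*(-3 + W) (b(W) = (-3 + W)*(2*W) = 2*W*(-3 + W))
r(y) = 260 (r(y) = 2*(-10)*(-3 - 10) = 2*(-10)*(-13) = 260)
-1172*((11*3)*11 + r(-32)) = -1172*((11*3)*11 + 260) = -1172*(33*11 + 260) = -1172*(363 + 260) = -1172*623 = -730156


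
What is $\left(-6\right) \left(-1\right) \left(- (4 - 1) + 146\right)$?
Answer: $858$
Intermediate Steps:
$\left(-6\right) \left(-1\right) \left(- (4 - 1) + 146\right) = 6 \left(\left(-1\right) 3 + 146\right) = 6 \left(-3 + 146\right) = 6 \cdot 143 = 858$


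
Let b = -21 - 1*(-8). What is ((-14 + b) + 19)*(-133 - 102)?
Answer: 1880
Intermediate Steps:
b = -13 (b = -21 + 8 = -13)
((-14 + b) + 19)*(-133 - 102) = ((-14 - 13) + 19)*(-133 - 102) = (-27 + 19)*(-235) = -8*(-235) = 1880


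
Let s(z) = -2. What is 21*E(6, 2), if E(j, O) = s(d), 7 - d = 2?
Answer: -42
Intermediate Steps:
d = 5 (d = 7 - 1*2 = 7 - 2 = 5)
E(j, O) = -2
21*E(6, 2) = 21*(-2) = -42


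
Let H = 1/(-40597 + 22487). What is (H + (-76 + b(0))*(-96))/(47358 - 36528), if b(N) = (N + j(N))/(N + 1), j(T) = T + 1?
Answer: 130391999/196131300 ≈ 0.66482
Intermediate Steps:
H = -1/18110 (H = 1/(-18110) = -1/18110 ≈ -5.5218e-5)
j(T) = 1 + T
b(N) = (1 + 2*N)/(1 + N) (b(N) = (N + (1 + N))/(N + 1) = (1 + 2*N)/(1 + N))
(H + (-76 + b(0))*(-96))/(47358 - 36528) = (-1/18110 + (-76 + (1 + 2*0)/(1 + 0))*(-96))/(47358 - 36528) = (-1/18110 + (-76 + (1 + 0)/1)*(-96))/10830 = (-1/18110 + (-76 + 1*1)*(-96))*(1/10830) = (-1/18110 + (-76 + 1)*(-96))*(1/10830) = (-1/18110 - 75*(-96))*(1/10830) = (-1/18110 + 7200)*(1/10830) = (130391999/18110)*(1/10830) = 130391999/196131300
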